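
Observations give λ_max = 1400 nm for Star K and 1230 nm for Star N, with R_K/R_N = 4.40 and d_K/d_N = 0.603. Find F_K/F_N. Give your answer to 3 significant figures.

Wien's law: T_K/T_N = λ_N/λ_K = 1230/1400 = 0.8786.
L_K/L_N = (R_K/R_N)²(T_K/T_N)⁴ = (4.40)²(0.8786)⁴ = 11.53.
F_K/F_N = (L_K/L_N)/(d_K/d_N)² = 11.53/(0.603)² = 31.72.

31.7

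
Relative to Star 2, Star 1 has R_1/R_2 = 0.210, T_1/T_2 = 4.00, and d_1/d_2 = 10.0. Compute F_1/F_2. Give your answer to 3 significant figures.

L_1/L_2 = (R_1/R_2)²(T_1/T_2)⁴ = (0.210)² × (4.00)⁴ = 11.29.
F_1/F_2 = (L_1/L_2)/(d_1/d_2)² = 11.29 / (10.0)² = 0.1129.

0.113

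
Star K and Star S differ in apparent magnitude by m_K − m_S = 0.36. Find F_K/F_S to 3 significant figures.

F_K/F_S = 10^(−(m_K − m_S)/2.5) = 10^(-0.36/2.5) = 10^-0.144 = 0.7178.

0.718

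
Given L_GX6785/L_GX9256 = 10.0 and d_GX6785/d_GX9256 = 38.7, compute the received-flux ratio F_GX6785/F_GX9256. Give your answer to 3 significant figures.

F = L/(4πd²), so F_GX6785/F_GX9256 = (L_GX6785/L_GX9256) / (d_GX6785/d_GX9256)²
= 10.0 / (38.7)² = 10.0 / 1498 = 0.006677.

0.00668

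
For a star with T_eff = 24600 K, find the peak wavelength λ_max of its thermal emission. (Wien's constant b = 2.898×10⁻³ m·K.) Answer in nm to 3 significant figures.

118 nm

λ_max = b/T = 2.898×10⁻³ / 24600 = 1.18×10^-7 m = 117.8 nm.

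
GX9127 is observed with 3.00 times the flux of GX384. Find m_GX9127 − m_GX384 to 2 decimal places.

m_GX9127 − m_GX384 = −2.5 log₁₀(F_GX9127/F_GX384) = −2.5 log₁₀(3.00) = −2.5 × (0.477) = -1.193.

-1.19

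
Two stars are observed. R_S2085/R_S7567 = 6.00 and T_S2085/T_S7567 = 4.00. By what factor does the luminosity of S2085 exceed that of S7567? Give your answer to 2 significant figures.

9.2×10^3

From the Stefan–Boltzmann law, L ∝ R²T⁴, so
L_S2085/L_S7567 = (R_S2085/R_S7567)² (T_S2085/T_S7567)⁴ = (6.00)² × (4.00)⁴ = 36.00 × 256.0 = 9216.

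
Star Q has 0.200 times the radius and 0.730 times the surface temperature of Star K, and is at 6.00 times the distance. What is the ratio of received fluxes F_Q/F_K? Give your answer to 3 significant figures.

3.16×10^-4

L_Q/L_K = (R_Q/R_K)²(T_Q/T_K)⁴ = (0.200)² × (0.730)⁴ = 0.01136.
F_Q/F_K = (L_Q/L_K)/(d_Q/d_K)² = 0.01136 / (6.00)² = 3.155×10^-4.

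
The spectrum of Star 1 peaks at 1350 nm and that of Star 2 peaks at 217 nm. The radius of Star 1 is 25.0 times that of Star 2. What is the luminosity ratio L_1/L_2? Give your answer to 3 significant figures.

0.417

Wien's law gives T ∝ 1/λ_max, so T_1/T_2 = λ_2/λ_1 = 217/1350 = 0.1607.
Then L ∝ R²T⁴ gives L_1/L_2 = (25.0)² × (0.1607)⁴ = 625.0 × 6.676×10^-4 = 0.4172.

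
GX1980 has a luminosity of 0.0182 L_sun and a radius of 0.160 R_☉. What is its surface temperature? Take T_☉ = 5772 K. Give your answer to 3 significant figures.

T/T_☉ = (L/L_☉)^(1/4) / (R/R_☉)^(1/2)
T = 5772 × (0.0182)^(1/4) / √(0.160) = 5772 × 0.3673 / 0.4000 = 5300 K.

5.30×10^3 K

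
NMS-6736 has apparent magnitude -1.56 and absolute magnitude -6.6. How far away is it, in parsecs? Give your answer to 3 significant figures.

102 pc

m − M = 5 log₁₀(d/10 pc)
-1.56 − (-6.6) = 5.04 = 5 log₁₀(d/10)
d = 10 × 10^(5.04/5) = 10 × 10^1.008 = 101.9 pc.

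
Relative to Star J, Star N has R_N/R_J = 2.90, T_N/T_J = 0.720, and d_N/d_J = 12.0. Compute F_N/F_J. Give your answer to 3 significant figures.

0.0157

L_N/L_J = (R_N/R_J)²(T_N/T_J)⁴ = (2.90)² × (0.720)⁴ = 2.260.
F_N/F_J = (L_N/L_J)/(d_N/d_J)² = 2.260 / (12.0)² = 0.01570.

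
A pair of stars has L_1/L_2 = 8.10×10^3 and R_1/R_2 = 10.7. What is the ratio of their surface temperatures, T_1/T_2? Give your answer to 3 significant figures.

L ∝ R²T⁴ gives T ∝ (L/R²)^(1/4), so
T_1/T_2 = (8.10×10^3 / 10.7²)^(1/4) = (70.75)^(1/4) = 2.900.

2.90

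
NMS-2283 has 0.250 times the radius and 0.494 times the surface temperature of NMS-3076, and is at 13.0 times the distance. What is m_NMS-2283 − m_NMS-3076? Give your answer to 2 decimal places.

11.64

L_NMS-2283/L_NMS-3076 = (0.250)²(0.494)⁴ = 0.003722.
F_NMS-2283/F_NMS-3076 = (L_NMS-2283/L_NMS-3076)/(d_NMS-2283/d_NMS-3076)² = 0.003722/169.0 = 2.202×10^-5.
m_NMS-2283 − m_NMS-3076 = −2.5 log₁₀(2.202×10^-5) = 11.64.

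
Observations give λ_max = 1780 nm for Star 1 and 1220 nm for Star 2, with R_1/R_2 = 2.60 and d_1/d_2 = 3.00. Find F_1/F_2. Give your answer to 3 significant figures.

Wien's law: T_1/T_2 = λ_2/λ_1 = 1220/1780 = 0.6854.
L_1/L_2 = (R_1/R_2)²(T_1/T_2)⁴ = (2.60)²(0.6854)⁴ = 1.492.
F_1/F_2 = (L_1/L_2)/(d_1/d_2)² = 1.492/(3.00)² = 0.1658.

0.166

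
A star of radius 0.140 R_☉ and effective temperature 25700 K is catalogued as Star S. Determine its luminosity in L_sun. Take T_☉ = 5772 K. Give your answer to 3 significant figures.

L/L_☉ = (R/R_☉)² (T/T_☉)⁴ = (0.140)² × (25700/5772)⁴
       = 0.01960 × (4.453)⁴ = 0.01960 × 393.0 = 7.703.

7.70 L_sun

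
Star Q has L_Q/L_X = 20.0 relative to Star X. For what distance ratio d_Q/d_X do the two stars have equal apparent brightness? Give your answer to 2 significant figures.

Equal flux requires L_Q/d_Q² = L_X/d_X², so d_Q/d_X = √(L_Q/L_X)
= √(20.0) = 4.472.

4.5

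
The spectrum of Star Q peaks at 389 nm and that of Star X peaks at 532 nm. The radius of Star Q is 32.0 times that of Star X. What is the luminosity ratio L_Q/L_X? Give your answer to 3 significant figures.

3.58×10^3

Wien's law gives T ∝ 1/λ_max, so T_Q/T_X = λ_X/λ_Q = 532/389 = 1.368.
Then L ∝ R²T⁴ gives L_Q/L_X = (32.0)² × (1.368)⁴ = 1024 × 3.498 = 3582.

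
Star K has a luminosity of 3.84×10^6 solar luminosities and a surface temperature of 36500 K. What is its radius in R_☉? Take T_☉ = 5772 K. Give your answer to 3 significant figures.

R/R_☉ = √(L/L_☉) / (T/T_☉)² = √(3.84×10^6) / (6.324)²
       = 1960 / 39.99 = 49.00.

49.0 R_☉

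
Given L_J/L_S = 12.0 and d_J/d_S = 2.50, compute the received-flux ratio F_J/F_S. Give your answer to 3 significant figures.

1.92

F = L/(4πd²), so F_J/F_S = (L_J/L_S) / (d_J/d_S)²
= 12.0 / (2.50)² = 12.0 / 6.250 = 1.920.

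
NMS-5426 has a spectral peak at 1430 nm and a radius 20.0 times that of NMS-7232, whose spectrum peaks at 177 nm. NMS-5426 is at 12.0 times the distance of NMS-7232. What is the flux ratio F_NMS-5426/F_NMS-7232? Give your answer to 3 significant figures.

Wien's law: T_NMS-5426/T_NMS-7232 = λ_NMS-7232/λ_NMS-5426 = 177/1430 = 0.1238.
L_NMS-5426/L_NMS-7232 = (R_NMS-5426/R_NMS-7232)²(T_NMS-5426/T_NMS-7232)⁴ = (20.0)²(0.1238)⁴ = 0.09389.
F_NMS-5426/F_NMS-7232 = (L_NMS-5426/L_NMS-7232)/(d_NMS-5426/d_NMS-7232)² = 0.09389/(12.0)² = 6.520×10^-4.

6.52×10^-4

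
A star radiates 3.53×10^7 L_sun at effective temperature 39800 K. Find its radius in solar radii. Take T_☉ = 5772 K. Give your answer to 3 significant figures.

R/R_☉ = √(L/L_☉) / (T/T_☉)² = √(3.53×10^7) / (6.895)²
       = 5941 / 47.55 = 125.0.

125 solar radii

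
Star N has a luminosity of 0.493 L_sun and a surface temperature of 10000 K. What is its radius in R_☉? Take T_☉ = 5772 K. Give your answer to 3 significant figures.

0.234 R_☉

R/R_☉ = √(L/L_☉) / (T/T_☉)² = √(0.493) / (1.733)²
       = 0.7021 / 3.002 = 0.2339.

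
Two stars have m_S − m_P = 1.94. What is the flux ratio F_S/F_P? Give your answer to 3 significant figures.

F_S/F_P = 10^(−(m_S − m_P)/2.5) = 10^(-1.94/2.5) = 10^-0.776 = 0.1675.

0.167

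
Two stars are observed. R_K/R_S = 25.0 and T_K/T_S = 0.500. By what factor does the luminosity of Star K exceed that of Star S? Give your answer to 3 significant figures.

39.1

From the Stefan–Boltzmann law, L ∝ R²T⁴, so
L_K/L_S = (R_K/R_S)² (T_K/T_S)⁴ = (25.0)² × (0.500)⁴ = 625.0 × 0.06250 = 39.06.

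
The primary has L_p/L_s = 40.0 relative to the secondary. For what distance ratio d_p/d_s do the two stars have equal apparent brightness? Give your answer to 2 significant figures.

6.3

Equal flux requires L_p/d_p² = L_s/d_s², so d_p/d_s = √(L_p/L_s)
= √(40.0) = 6.325.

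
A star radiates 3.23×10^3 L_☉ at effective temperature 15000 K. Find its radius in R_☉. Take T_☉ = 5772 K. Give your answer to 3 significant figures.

8.42 R_☉

R/R_☉ = √(L/L_☉) / (T/T_☉)² = √(3.23×10^3) / (2.599)²
       = 56.83 / 6.754 = 8.415.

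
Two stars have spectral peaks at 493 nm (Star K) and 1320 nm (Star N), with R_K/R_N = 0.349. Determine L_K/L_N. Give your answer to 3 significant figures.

Wien's law gives T ∝ 1/λ_max, so T_K/T_N = λ_N/λ_K = 1320/493 = 2.677.
Then L ∝ R²T⁴ gives L_K/L_N = (0.349)² × (2.677)⁴ = 0.1218 × 51.39 = 6.260.

6.26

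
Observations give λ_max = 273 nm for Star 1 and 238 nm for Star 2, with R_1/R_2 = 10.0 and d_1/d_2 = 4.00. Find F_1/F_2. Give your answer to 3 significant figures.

Wien's law: T_1/T_2 = λ_2/λ_1 = 238/273 = 0.8718.
L_1/L_2 = (R_1/R_2)²(T_1/T_2)⁴ = (10.0)²(0.8718)⁴ = 57.76.
F_1/F_2 = (L_1/L_2)/(d_1/d_2)² = 57.76/(4.00)² = 3.610.

3.61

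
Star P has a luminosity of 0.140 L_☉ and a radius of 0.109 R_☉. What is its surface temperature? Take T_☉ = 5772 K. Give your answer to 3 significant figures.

1.07×10^4 K

T/T_☉ = (L/L_☉)^(1/4) / (R/R_☉)^(1/2)
T = 5772 × (0.140)^(1/4) / √(0.109) = 5772 × 0.6117 / 0.3302 = 1.069×10^4 K.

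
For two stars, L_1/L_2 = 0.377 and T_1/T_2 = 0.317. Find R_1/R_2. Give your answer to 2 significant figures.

L ∝ R²T⁴ gives R ∝ √L / T², so
R_1/R_2 = √(0.377) / (0.317)² = 0.6140 / 0.1005 = 6.110.

6.1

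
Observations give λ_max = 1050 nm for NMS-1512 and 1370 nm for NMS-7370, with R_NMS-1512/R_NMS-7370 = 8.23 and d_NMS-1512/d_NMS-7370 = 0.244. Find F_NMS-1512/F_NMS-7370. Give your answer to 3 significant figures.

Wien's law: T_NMS-1512/T_NMS-7370 = λ_NMS-7370/λ_NMS-1512 = 1370/1050 = 1.305.
L_NMS-1512/L_NMS-7370 = (R_NMS-1512/R_NMS-7370)²(T_NMS-1512/T_NMS-7370)⁴ = (8.23)²(1.305)⁴ = 196.3.
F_NMS-1512/F_NMS-7370 = (L_NMS-1512/L_NMS-7370)/(d_NMS-1512/d_NMS-7370)² = 196.3/(0.244)² = 3297.

3.30×10^3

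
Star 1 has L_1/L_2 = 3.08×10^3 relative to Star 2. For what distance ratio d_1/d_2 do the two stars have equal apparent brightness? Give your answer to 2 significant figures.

Equal flux requires L_1/d_1² = L_2/d_2², so d_1/d_2 = √(L_1/L_2)
= √(3.08×10^3) = 55.50.

55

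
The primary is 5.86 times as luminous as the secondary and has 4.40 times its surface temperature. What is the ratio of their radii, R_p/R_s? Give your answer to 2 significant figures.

0.13

L ∝ R²T⁴ gives R ∝ √L / T², so
R_p/R_s = √(5.86) / (4.40)² = 2.421 / 19.36 = 0.1250.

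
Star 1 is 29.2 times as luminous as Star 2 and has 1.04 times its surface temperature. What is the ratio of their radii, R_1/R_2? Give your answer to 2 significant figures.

5.0

L ∝ R²T⁴ gives R ∝ √L / T², so
R_1/R_2 = √(29.2) / (1.04)² = 5.404 / 1.082 = 4.996.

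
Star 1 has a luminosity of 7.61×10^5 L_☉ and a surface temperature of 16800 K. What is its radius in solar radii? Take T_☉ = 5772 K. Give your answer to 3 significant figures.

R/R_☉ = √(L/L_☉) / (T/T_☉)² = √(7.61×10^5) / (2.911)²
       = 872.4 / 8.472 = 103.0.

103 solar radii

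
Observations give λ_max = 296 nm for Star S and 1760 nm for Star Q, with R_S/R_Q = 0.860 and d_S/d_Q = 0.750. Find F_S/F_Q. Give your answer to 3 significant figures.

Wien's law: T_S/T_Q = λ_Q/λ_S = 1760/296 = 5.946.
L_S/L_Q = (R_S/R_Q)²(T_S/T_Q)⁴ = (0.860)²(5.946)⁴ = 924.4.
F_S/F_Q = (L_S/L_Q)/(d_S/d_Q)² = 924.4/(0.750)² = 1643.

1.64×10^3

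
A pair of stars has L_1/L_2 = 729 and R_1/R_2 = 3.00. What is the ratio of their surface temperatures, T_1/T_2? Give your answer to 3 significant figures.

L ∝ R²T⁴ gives T ∝ (L/R²)^(1/4), so
T_1/T_2 = (729 / 3.00²)^(1/4) = (81.00)^(1/4) = 3.000.

3.00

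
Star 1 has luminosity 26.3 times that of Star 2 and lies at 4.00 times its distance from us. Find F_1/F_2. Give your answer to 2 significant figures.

F = L/(4πd²), so F_1/F_2 = (L_1/L_2) / (d_1/d_2)²
= 26.3 / (4.00)² = 26.3 / 16.00 = 1.644.

1.6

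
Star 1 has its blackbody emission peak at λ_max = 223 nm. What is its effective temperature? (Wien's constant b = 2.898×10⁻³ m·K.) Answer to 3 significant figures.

1.30×10^4 K

T = b/λ_max = 2.898×10⁻³ / (223×10⁻⁹) = 1.300×10^4 K.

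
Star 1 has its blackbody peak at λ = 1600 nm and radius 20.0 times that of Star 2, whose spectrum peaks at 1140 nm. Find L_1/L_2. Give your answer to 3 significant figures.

Wien's law gives T ∝ 1/λ_max, so T_1/T_2 = λ_2/λ_1 = 1140/1600 = 0.7125.
Then L ∝ R²T⁴ gives L_1/L_2 = (20.0)² × (0.7125)⁴ = 400.0 × 0.2577 = 103.1.

103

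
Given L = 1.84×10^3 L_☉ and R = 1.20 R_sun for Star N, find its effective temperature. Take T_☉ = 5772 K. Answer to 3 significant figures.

T/T_☉ = (L/L_☉)^(1/4) / (R/R_☉)^(1/2)
T = 5772 × (1.84×10^3)^(1/4) / √(1.20) = 5772 × 6.549 / 1.095 = 3.451×10^4 K.

3.45×10^4 K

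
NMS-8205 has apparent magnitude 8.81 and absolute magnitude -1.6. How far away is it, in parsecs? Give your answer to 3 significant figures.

m − M = 5 log₁₀(d/10 pc)
8.81 − (-1.6) = 10.41 = 5 log₁₀(d/10)
d = 10 × 10^(10.41/5) = 10 × 10^2.082 = 1208 pc.

1.21×10^3 pc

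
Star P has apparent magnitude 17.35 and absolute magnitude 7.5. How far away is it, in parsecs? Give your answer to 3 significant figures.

933 pc

m − M = 5 log₁₀(d/10 pc)
17.35 − (7.5) = 9.85 = 5 log₁₀(d/10)
d = 10 × 10^(9.85/5) = 10 × 10^1.970 = 933.3 pc.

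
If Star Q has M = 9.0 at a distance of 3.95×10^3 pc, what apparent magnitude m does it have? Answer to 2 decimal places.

m = M + 5 log₁₀(d/10 pc) = 9.0 + 5 log₁₀(3.95×10^3/10)
  = 9.0 + 5 × 2.597 = 9.0 + 12.98 = 21.98.

21.98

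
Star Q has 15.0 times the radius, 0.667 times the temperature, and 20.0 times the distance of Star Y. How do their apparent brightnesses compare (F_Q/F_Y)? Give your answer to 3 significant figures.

L_Q/L_Y = (R_Q/R_Y)²(T_Q/T_Y)⁴ = (15.0)² × (0.667)⁴ = 44.53.
F_Q/F_Y = (L_Q/L_Y)/(d_Q/d_Y)² = 44.53 / (20.0)² = 0.1113.

0.111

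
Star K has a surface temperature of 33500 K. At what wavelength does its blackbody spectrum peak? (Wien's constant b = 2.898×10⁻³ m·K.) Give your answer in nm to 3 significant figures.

86.5 nm

λ_max = b/T = 2.898×10⁻³ / 33500 = 8.65×10^-8 m = 86.51 nm.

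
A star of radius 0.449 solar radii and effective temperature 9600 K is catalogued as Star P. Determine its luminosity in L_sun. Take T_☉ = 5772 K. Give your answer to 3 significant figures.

1.54 L_sun

L/L_☉ = (R/R_☉)² (T/T_☉)⁴ = (0.449)² × (9600/5772)⁴
       = 0.2016 × (1.663)⁴ = 0.2016 × 7.652 = 1.543.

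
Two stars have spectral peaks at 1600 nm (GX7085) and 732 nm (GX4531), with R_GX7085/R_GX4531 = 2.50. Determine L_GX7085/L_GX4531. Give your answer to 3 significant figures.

0.274

Wien's law gives T ∝ 1/λ_max, so T_GX7085/T_GX4531 = λ_GX4531/λ_GX7085 = 732/1600 = 0.4575.
Then L ∝ R²T⁴ gives L_GX7085/L_GX4531 = (2.50)² × (0.4575)⁴ = 6.250 × 0.04381 = 0.2738.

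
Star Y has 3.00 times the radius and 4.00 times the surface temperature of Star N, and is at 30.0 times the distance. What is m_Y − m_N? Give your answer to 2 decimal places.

-1.02

L_Y/L_N = (3.00)²(4.00)⁴ = 2304.
F_Y/F_N = (L_Y/L_N)/(d_Y/d_N)² = 2304/900.0 = 2.560.
m_Y − m_N = −2.5 log₁₀(2.560) = -1.02.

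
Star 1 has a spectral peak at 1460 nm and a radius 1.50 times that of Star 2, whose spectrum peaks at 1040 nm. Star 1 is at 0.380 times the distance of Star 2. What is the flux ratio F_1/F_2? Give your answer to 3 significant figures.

Wien's law: T_1/T_2 = λ_2/λ_1 = 1040/1460 = 0.7123.
L_1/L_2 = (R_1/R_2)²(T_1/T_2)⁴ = (1.50)²(0.7123)⁴ = 0.5793.
F_1/F_2 = (L_1/L_2)/(d_1/d_2)² = 0.5793/(0.380)² = 4.012.

4.01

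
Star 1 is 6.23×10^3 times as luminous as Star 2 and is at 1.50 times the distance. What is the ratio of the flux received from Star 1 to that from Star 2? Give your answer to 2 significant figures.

2.8×10^3

F = L/(4πd²), so F_1/F_2 = (L_1/L_2) / (d_1/d_2)²
= 6.23×10^3 / (1.50)² = 6.23×10^3 / 2.250 = 2769.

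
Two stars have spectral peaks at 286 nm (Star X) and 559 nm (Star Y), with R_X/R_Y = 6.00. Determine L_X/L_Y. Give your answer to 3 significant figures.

Wien's law gives T ∝ 1/λ_max, so T_X/T_Y = λ_Y/λ_X = 559/286 = 1.955.
Then L ∝ R²T⁴ gives L_X/L_Y = (6.00)² × (1.955)⁴ = 36.00 × 14.59 = 525.4.

525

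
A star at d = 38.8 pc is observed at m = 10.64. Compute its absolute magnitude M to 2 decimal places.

M = m − 5 log₁₀(d/10 pc) = 10.64 − 5 log₁₀(38.8/10)
  = 10.64 − 5 × 0.589 = 10.64 − 2.94 = 7.70.

7.70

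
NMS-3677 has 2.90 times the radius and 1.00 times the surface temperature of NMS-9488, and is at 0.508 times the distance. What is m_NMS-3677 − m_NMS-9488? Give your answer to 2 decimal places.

L_NMS-3677/L_NMS-9488 = (2.90)²(1.00)⁴ = 8.410.
F_NMS-3677/F_NMS-9488 = (L_NMS-3677/L_NMS-9488)/(d_NMS-3677/d_NMS-9488)² = 8.410/0.2581 = 32.59.
m_NMS-3677 − m_NMS-9488 = −2.5 log₁₀(32.59) = -3.78.

-3.78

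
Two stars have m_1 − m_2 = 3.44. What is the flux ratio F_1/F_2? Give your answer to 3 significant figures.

F_1/F_2 = 10^(−(m_1 − m_2)/2.5) = 10^(-3.44/2.5) = 10^-1.376 = 0.04207.

0.0421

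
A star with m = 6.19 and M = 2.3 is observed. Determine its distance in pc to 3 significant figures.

60.0 pc

m − M = 5 log₁₀(d/10 pc)
6.19 − (2.3) = 3.89 = 5 log₁₀(d/10)
d = 10 × 10^(3.89/5) = 10 × 10^0.778 = 59.98 pc.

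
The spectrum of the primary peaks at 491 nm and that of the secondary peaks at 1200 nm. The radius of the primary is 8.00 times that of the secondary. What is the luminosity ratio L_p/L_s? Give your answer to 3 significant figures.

Wien's law gives T ∝ 1/λ_max, so T_p/T_s = λ_s/λ_p = 1200/491 = 2.444.
Then L ∝ R²T⁴ gives L_p/L_s = (8.00)² × (2.444)⁴ = 64.00 × 35.68 = 2283.

2.28×10^3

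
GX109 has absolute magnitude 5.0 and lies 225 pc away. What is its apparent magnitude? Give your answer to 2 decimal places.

11.76

m = M + 5 log₁₀(d/10 pc) = 5.0 + 5 log₁₀(225/10)
  = 5.0 + 5 × 1.352 = 5.0 + 6.76 = 11.76.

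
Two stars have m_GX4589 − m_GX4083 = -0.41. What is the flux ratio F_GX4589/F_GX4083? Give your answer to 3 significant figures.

F_GX4589/F_GX4083 = 10^(−(m_GX4589 − m_GX4083)/2.5) = 10^(0.41/2.5) = 10^0.164 = 1.459.

1.46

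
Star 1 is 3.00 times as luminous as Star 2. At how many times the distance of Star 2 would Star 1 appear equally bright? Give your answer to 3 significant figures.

1.73

Equal flux requires L_1/d_1² = L_2/d_2², so d_1/d_2 = √(L_1/L_2)
= √(3.00) = 1.732.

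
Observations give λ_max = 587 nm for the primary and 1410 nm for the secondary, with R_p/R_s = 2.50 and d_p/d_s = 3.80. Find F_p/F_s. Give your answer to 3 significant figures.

Wien's law: T_p/T_s = λ_s/λ_p = 1410/587 = 2.402.
L_p/L_s = (R_p/R_s)²(T_p/T_s)⁴ = (2.50)²(2.402)⁴ = 208.1.
F_p/F_s = (L_p/L_s)/(d_p/d_s)² = 208.1/(3.80)² = 14.41.

14.4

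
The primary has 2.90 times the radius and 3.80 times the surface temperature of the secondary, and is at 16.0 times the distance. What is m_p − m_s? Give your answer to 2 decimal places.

-2.09

L_p/L_s = (2.90)²(3.80)⁴ = 1754.
F_p/F_s = (L_p/L_s)/(d_p/d_s)² = 1754/256.0 = 6.850.
m_p − m_s = −2.5 log₁₀(6.850) = -2.09.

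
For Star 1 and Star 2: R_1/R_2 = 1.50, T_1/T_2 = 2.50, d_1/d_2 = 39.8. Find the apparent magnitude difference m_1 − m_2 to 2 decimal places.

3.14

L_1/L_2 = (1.50)²(2.50)⁴ = 87.89.
F_1/F_2 = (L_1/L_2)/(d_1/d_2)² = 87.89/1584 = 0.05549.
m_1 − m_2 = −2.5 log₁₀(0.05549) = 3.14.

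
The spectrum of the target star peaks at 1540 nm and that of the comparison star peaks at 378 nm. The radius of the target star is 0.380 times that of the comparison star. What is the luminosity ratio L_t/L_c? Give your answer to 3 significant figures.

5.24×10^-4

Wien's law gives T ∝ 1/λ_max, so T_t/T_c = λ_c/λ_t = 378/1540 = 0.2455.
Then L ∝ R²T⁴ gives L_t/L_c = (0.380)² × (0.2455)⁴ = 0.1444 × 0.003630 = 5.241×10^-4.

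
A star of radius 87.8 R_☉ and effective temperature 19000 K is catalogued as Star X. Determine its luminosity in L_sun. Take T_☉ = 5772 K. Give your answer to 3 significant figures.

9.05×10^5 L_sun

L/L_☉ = (R/R_☉)² (T/T_☉)⁴ = (87.8)² × (19000/5772)⁴
       = 7709 × (3.292)⁴ = 7709 × 117.4 = 9.051×10^5.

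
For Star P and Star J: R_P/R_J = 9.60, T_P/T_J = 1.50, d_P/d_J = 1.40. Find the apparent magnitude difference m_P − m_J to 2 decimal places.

-5.94

L_P/L_J = (9.60)²(1.50)⁴ = 466.6.
F_P/F_J = (L_P/L_J)/(d_P/d_J)² = 466.6/1.960 = 238.0.
m_P − m_J = −2.5 log₁₀(238.0) = -5.94.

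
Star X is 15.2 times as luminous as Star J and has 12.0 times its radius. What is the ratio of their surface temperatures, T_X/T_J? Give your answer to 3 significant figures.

0.570

L ∝ R²T⁴ gives T ∝ (L/R²)^(1/4), so
T_X/T_J = (15.2 / 12.0²)^(1/4) = (0.1056)^(1/4) = 0.5700.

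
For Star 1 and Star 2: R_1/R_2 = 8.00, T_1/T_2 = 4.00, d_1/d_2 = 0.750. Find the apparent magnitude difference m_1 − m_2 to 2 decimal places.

L_1/L_2 = (8.00)²(4.00)⁴ = 1.638×10^4.
F_1/F_2 = (L_1/L_2)/(d_1/d_2)² = 1.638×10^4/0.5625 = 2.913×10^4.
m_1 − m_2 = −2.5 log₁₀(2.913×10^4) = -11.16.

-11.16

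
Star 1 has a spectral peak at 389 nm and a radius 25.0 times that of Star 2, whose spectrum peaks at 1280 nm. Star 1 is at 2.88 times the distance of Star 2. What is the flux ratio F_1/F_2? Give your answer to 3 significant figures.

8.83×10^3

Wien's law: T_1/T_2 = λ_2/λ_1 = 1280/389 = 3.290.
L_1/L_2 = (R_1/R_2)²(T_1/T_2)⁴ = (25.0)²(3.290)⁴ = 7.327×10^4.
F_1/F_2 = (L_1/L_2)/(d_1/d_2)² = 7.327×10^4/(2.88)² = 8834.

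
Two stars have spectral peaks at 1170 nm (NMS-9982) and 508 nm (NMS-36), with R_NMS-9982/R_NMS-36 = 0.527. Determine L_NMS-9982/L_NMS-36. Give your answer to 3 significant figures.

0.00987

Wien's law gives T ∝ 1/λ_max, so T_NMS-9982/T_NMS-36 = λ_NMS-36/λ_NMS-9982 = 508/1170 = 0.4342.
Then L ∝ R²T⁴ gives L_NMS-9982/L_NMS-36 = (0.527)² × (0.4342)⁴ = 0.2777 × 0.03554 = 0.009870.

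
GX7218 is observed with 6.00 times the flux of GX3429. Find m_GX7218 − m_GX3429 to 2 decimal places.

m_GX7218 − m_GX3429 = −2.5 log₁₀(F_GX7218/F_GX3429) = −2.5 log₁₀(6.00) = −2.5 × (0.778) = -1.945.

-1.95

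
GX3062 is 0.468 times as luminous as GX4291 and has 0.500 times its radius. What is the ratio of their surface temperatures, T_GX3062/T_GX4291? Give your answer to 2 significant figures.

L ∝ R²T⁴ gives T ∝ (L/R²)^(1/4), so
T_GX3062/T_GX4291 = (0.468 / 0.500²)^(1/4) = (1.872)^(1/4) = 1.170.

1.2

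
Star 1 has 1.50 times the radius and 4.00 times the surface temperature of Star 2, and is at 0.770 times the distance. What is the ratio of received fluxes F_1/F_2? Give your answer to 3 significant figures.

971

L_1/L_2 = (R_1/R_2)²(T_1/T_2)⁴ = (1.50)² × (4.00)⁴ = 576.0.
F_1/F_2 = (L_1/L_2)/(d_1/d_2)² = 576.0 / (0.770)² = 971.5.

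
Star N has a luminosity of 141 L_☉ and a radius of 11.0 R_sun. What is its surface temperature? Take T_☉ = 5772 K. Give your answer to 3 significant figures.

6.00×10^3 K

T/T_☉ = (L/L_☉)^(1/4) / (R/R_☉)^(1/2)
T = 5772 × (141)^(1/4) / √(11.0) = 5772 × 3.446 / 3.317 = 5997 K.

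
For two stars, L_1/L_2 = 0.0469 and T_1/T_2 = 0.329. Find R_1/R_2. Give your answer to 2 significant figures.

L ∝ R²T⁴ gives R ∝ √L / T², so
R_1/R_2 = √(0.0469) / (0.329)² = 0.2166 / 0.1082 = 2.001.

2.0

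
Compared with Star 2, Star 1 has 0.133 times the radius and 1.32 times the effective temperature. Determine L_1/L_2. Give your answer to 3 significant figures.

From the Stefan–Boltzmann law, L ∝ R²T⁴, so
L_1/L_2 = (R_1/R_2)² (T_1/T_2)⁴ = (0.133)² × (1.32)⁴ = 0.01769 × 3.036 = 0.05370.

0.0537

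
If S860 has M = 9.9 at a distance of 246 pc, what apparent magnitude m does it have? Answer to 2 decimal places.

m = M + 5 log₁₀(d/10 pc) = 9.9 + 5 log₁₀(246/10)
  = 9.9 + 5 × 1.391 = 9.9 + 6.95 = 16.85.

16.85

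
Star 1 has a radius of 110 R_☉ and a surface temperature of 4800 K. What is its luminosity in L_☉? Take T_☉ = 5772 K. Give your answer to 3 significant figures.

5.79×10^3 L_☉

L/L_☉ = (R/R_☉)² (T/T_☉)⁴ = (110)² × (4800/5772)⁴
       = 1.210×10^4 × (0.8316)⁴ = 1.210×10^4 × 0.4783 = 5787.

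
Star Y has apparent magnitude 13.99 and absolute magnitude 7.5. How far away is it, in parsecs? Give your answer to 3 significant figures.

m − M = 5 log₁₀(d/10 pc)
13.99 − (7.5) = 6.49 = 5 log₁₀(d/10)
d = 10 × 10^(6.49/5) = 10 × 10^1.298 = 198.6 pc.

199 pc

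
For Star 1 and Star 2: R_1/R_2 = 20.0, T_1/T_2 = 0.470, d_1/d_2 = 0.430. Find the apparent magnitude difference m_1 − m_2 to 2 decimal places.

-5.06

L_1/L_2 = (20.0)²(0.470)⁴ = 19.52.
F_1/F_2 = (L_1/L_2)/(d_1/d_2)² = 19.52/0.1849 = 105.6.
m_1 − m_2 = −2.5 log₁₀(105.6) = -5.06.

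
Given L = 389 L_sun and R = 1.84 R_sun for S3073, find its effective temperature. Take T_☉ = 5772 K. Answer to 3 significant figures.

1.89×10^4 K

T/T_☉ = (L/L_☉)^(1/4) / (R/R_☉)^(1/2)
T = 5772 × (389)^(1/4) / √(1.84) = 5772 × 4.441 / 1.356 = 1.890×10^4 K.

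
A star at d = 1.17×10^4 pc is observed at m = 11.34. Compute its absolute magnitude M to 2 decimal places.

M = m − 5 log₁₀(d/10 pc) = 11.34 − 5 log₁₀(1.17×10^4/10)
  = 11.34 − 5 × 3.068 = 11.34 − 15.34 = -4.00.

-4.00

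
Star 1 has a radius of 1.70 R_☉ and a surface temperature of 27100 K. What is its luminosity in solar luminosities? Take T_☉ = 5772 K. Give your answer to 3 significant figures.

L/L_☉ = (R/R_☉)² (T/T_☉)⁴ = (1.70)² × (27100/5772)⁴
       = 2.890 × (4.695)⁴ = 2.890 × 485.9 = 1404.

1.40×10^3 solar luminosities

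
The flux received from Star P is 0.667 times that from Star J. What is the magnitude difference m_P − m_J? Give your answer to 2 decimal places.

m_P − m_J = −2.5 log₁₀(F_P/F_J) = −2.5 log₁₀(0.667) = −2.5 × (-0.176) = 0.440.

0.44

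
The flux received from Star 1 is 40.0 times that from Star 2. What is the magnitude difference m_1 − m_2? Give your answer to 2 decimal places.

m_1 − m_2 = −2.5 log₁₀(F_1/F_2) = −2.5 log₁₀(40.0) = −2.5 × (1.602) = -4.005.

-4.01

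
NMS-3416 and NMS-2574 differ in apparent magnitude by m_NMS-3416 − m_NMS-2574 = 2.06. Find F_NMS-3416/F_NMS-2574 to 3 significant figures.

F_NMS-3416/F_NMS-2574 = 10^(−(m_NMS-3416 − m_NMS-2574)/2.5) = 10^(-2.06/2.5) = 10^-0.824 = 0.1500.

0.150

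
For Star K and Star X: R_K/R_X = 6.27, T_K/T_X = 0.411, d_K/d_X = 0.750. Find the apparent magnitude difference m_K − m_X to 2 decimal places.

-0.75

L_K/L_X = (6.27)²(0.411)⁴ = 1.122.
F_K/F_X = (L_K/L_X)/(d_K/d_X)² = 1.122/0.5625 = 1.994.
m_K − m_X = −2.5 log₁₀(1.994) = -0.75.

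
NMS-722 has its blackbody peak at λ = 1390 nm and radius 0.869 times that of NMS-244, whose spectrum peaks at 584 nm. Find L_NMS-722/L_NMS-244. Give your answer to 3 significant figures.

Wien's law gives T ∝ 1/λ_max, so T_NMS-722/T_NMS-244 = λ_NMS-244/λ_NMS-722 = 584/1390 = 0.4201.
Then L ∝ R²T⁴ gives L_NMS-722/L_NMS-244 = (0.869)² × (0.4201)⁴ = 0.7552 × 0.03116 = 0.02353.

0.0235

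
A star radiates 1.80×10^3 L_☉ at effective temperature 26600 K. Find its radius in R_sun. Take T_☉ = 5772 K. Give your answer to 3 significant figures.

R/R_☉ = √(L/L_☉) / (T/T_☉)² = √(1.80×10^3) / (4.608)²
       = 42.43 / 21.24 = 1.998.

2.00 R_sun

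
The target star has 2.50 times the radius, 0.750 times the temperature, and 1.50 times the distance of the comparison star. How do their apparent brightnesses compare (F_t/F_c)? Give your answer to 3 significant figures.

0.879

L_t/L_c = (R_t/R_c)²(T_t/T_c)⁴ = (2.50)² × (0.750)⁴ = 1.978.
F_t/F_c = (L_t/L_c)/(d_t/d_c)² = 1.978 / (1.50)² = 0.8789.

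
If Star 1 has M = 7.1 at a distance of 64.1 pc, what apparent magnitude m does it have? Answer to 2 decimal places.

11.13

m = M + 5 log₁₀(d/10 pc) = 7.1 + 5 log₁₀(64.1/10)
  = 7.1 + 5 × 0.807 = 7.1 + 4.03 = 11.13.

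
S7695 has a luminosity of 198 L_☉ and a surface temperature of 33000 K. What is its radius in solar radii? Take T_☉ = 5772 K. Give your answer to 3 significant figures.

0.430 solar radii

R/R_☉ = √(L/L_☉) / (T/T_☉)² = √(198) / (5.717)²
       = 14.07 / 32.69 = 0.4305.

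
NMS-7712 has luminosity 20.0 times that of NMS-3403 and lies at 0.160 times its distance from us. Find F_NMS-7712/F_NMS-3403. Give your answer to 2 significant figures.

F = L/(4πd²), so F_NMS-7712/F_NMS-3403 = (L_NMS-7712/L_NMS-3403) / (d_NMS-7712/d_NMS-3403)²
= 20.0 / (0.160)² = 20.0 / 0.02560 = 781.2.

7.8×10^2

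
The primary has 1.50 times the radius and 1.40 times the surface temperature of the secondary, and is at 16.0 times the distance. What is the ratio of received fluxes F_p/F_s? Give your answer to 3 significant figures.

L_p/L_s = (R_p/R_s)²(T_p/T_s)⁴ = (1.50)² × (1.40)⁴ = 8.644.
F_p/F_s = (L_p/L_s)/(d_p/d_s)² = 8.644 / (16.0)² = 0.03376.

0.0338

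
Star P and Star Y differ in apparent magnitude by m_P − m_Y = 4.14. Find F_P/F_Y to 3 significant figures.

0.0221

F_P/F_Y = 10^(−(m_P − m_Y)/2.5) = 10^(-4.14/2.5) = 10^-1.656 = 0.02208.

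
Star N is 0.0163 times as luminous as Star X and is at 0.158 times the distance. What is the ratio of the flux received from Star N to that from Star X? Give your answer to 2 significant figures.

0.65

F = L/(4πd²), so F_N/F_X = (L_N/L_X) / (d_N/d_X)²
= 0.0163 / (0.158)² = 0.0163 / 0.02496 = 0.6529.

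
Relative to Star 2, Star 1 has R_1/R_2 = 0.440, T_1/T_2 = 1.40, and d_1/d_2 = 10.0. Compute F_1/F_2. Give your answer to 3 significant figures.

0.00744

L_1/L_2 = (R_1/R_2)²(T_1/T_2)⁴ = (0.440)² × (1.40)⁴ = 0.7437.
F_1/F_2 = (L_1/L_2)/(d_1/d_2)² = 0.7437 / (10.0)² = 0.007437.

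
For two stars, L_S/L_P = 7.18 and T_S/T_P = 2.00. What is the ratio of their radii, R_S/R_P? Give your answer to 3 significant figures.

0.670

L ∝ R²T⁴ gives R ∝ √L / T², so
R_S/R_P = √(7.18) / (2.00)² = 2.680 / 4.000 = 0.6699.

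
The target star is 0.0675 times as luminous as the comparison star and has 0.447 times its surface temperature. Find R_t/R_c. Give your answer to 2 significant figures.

1.3

L ∝ R²T⁴ gives R ∝ √L / T², so
R_t/R_c = √(0.0675) / (0.447)² = 0.2598 / 0.1998 = 1.300.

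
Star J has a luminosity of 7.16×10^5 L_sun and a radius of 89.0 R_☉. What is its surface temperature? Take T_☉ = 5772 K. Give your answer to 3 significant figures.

1.78×10^4 K

T/T_☉ = (L/L_☉)^(1/4) / (R/R_☉)^(1/2)
T = 5772 × (7.16×10^5)^(1/4) / √(89.0) = 5772 × 29.09 / 9.434 = 1.780×10^4 K.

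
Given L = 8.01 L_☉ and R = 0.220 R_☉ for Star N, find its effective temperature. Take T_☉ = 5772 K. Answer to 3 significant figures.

T/T_☉ = (L/L_☉)^(1/4) / (R/R_☉)^(1/2)
T = 5772 × (8.01)^(1/4) / √(0.220) = 5772 × 1.682 / 0.4690 = 2.070×10^4 K.

2.07×10^4 K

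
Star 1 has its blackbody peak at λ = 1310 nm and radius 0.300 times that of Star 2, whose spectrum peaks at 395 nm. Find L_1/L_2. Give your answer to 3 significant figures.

7.44×10^-4

Wien's law gives T ∝ 1/λ_max, so T_1/T_2 = λ_2/λ_1 = 395/1310 = 0.3015.
Then L ∝ R²T⁴ gives L_1/L_2 = (0.300)² × (0.3015)⁴ = 0.09000 × 0.008266 = 7.440×10^-4.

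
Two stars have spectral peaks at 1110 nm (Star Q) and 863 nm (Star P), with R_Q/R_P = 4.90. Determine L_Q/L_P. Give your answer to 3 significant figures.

Wien's law gives T ∝ 1/λ_max, so T_Q/T_P = λ_P/λ_Q = 863/1110 = 0.7775.
Then L ∝ R²T⁴ gives L_Q/L_P = (4.90)² × (0.7775)⁴ = 24.01 × 0.3654 = 8.773.

8.77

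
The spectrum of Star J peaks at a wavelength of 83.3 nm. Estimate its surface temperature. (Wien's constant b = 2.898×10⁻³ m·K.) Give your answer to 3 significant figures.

T = b/λ_max = 2.898×10⁻³ / (83.3×10⁻⁹) = 3.479×10^4 K.

3.48×10^4 K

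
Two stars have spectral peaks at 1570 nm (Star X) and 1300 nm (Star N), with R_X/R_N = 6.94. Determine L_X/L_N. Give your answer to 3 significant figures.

Wien's law gives T ∝ 1/λ_max, so T_X/T_N = λ_N/λ_X = 1300/1570 = 0.8280.
Then L ∝ R²T⁴ gives L_X/L_N = (6.94)² × (0.8280)⁴ = 48.16 × 0.4701 = 22.64.

22.6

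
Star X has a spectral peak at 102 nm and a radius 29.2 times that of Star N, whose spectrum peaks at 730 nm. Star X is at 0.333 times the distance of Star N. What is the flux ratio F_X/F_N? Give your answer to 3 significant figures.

2.02×10^7

Wien's law: T_X/T_N = λ_N/λ_X = 730/102 = 7.157.
L_X/L_N = (R_X/R_N)²(T_X/T_N)⁴ = (29.2)²(7.157)⁴ = 2.237×10^6.
F_X/F_N = (L_X/L_N)/(d_X/d_N)² = 2.237×10^6/(0.333)² = 2.017×10^7.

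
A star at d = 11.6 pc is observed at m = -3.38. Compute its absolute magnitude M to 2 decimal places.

M = m − 5 log₁₀(d/10 pc) = -3.38 − 5 log₁₀(11.6/10)
  = -3.38 − 5 × 0.064 = -3.38 − 0.32 = -3.70.

-3.70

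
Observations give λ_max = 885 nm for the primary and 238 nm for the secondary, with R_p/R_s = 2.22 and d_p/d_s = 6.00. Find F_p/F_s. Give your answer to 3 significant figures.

7.16×10^-4

Wien's law: T_p/T_s = λ_s/λ_p = 238/885 = 0.2689.
L_p/L_s = (R_p/R_s)²(T_p/T_s)⁴ = (2.22)²(0.2689)⁴ = 0.02578.
F_p/F_s = (L_p/L_s)/(d_p/d_s)² = 0.02578/(6.00)² = 7.160×10^-4.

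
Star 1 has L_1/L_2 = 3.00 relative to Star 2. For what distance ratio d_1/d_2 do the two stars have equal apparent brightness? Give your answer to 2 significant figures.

Equal flux requires L_1/d_1² = L_2/d_2², so d_1/d_2 = √(L_1/L_2)
= √(3.00) = 1.732.

1.7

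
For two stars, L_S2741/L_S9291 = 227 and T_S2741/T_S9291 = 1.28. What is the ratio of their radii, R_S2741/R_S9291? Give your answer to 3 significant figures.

L ∝ R²T⁴ gives R ∝ √L / T², so
R_S2741/R_S9291 = √(227) / (1.28)² = 15.07 / 1.638 = 9.196.

9.20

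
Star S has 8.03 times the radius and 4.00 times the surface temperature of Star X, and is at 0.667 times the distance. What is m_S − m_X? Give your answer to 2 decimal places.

L_S/L_X = (8.03)²(4.00)⁴ = 1.651×10^4.
F_S/F_X = (L_S/L_X)/(d_S/d_X)² = 1.651×10^4/0.4449 = 3.710×10^4.
m_S − m_X = −2.5 log₁₀(3.710×10^4) = -11.42.

-11.42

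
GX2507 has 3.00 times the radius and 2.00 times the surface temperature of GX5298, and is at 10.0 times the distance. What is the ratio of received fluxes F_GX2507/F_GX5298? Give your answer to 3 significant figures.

1.44

L_GX2507/L_GX5298 = (R_GX2507/R_GX5298)²(T_GX2507/T_GX5298)⁴ = (3.00)² × (2.00)⁴ = 144.0.
F_GX2507/F_GX5298 = (L_GX2507/L_GX5298)/(d_GX2507/d_GX5298)² = 144.0 / (10.0)² = 1.440.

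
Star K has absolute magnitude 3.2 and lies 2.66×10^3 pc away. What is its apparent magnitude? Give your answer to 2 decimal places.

15.32

m = M + 5 log₁₀(d/10 pc) = 3.2 + 5 log₁₀(2.66×10^3/10)
  = 3.2 + 5 × 2.425 = 3.2 + 12.12 = 15.32.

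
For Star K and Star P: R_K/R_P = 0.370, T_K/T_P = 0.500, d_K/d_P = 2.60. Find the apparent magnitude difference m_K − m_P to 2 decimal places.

7.24

L_K/L_P = (0.370)²(0.500)⁴ = 0.008556.
F_K/F_P = (L_K/L_P)/(d_K/d_P)² = 0.008556/6.760 = 0.001266.
m_K − m_P = −2.5 log₁₀(0.001266) = 7.24.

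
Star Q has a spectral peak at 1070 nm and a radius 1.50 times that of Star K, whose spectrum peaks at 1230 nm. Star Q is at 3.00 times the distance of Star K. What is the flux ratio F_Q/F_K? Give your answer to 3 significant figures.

0.437

Wien's law: T_Q/T_K = λ_K/λ_Q = 1230/1070 = 1.150.
L_Q/L_K = (R_Q/R_K)²(T_Q/T_K)⁴ = (1.50)²(1.150)⁴ = 3.929.
F_Q/F_K = (L_Q/L_K)/(d_Q/d_K)² = 3.929/(3.00)² = 0.4365.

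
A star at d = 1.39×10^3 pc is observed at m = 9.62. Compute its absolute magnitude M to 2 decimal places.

M = m − 5 log₁₀(d/10 pc) = 9.62 − 5 log₁₀(1.39×10^3/10)
  = 9.62 − 5 × 2.143 = 9.62 − 10.72 = -1.10.

-1.10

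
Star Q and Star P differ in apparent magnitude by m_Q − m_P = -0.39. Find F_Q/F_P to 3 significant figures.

F_Q/F_P = 10^(−(m_Q − m_P)/2.5) = 10^(0.39/2.5) = 10^0.156 = 1.432.

1.43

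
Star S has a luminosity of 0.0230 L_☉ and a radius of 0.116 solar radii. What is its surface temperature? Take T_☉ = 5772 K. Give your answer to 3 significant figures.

6.60×10^3 K

T/T_☉ = (L/L_☉)^(1/4) / (R/R_☉)^(1/2)
T = 5772 × (0.0230)^(1/4) / √(0.116) = 5772 × 0.3894 / 0.3406 = 6600 K.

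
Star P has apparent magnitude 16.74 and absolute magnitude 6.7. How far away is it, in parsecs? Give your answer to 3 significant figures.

m − M = 5 log₁₀(d/10 pc)
16.74 − (6.7) = 10.04 = 5 log₁₀(d/10)
d = 10 × 10^(10.04/5) = 10 × 10^2.008 = 1019 pc.

1.02×10^3 pc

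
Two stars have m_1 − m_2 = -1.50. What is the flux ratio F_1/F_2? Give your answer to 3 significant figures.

3.98

F_1/F_2 = 10^(−(m_1 − m_2)/2.5) = 10^(1.50/2.5) = 10^0.600 = 3.981.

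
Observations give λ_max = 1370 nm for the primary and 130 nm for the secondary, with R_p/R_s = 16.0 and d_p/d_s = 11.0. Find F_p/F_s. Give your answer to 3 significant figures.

1.72×10^-4

Wien's law: T_p/T_s = λ_s/λ_p = 130/1370 = 0.09489.
L_p/L_s = (R_p/R_s)²(T_p/T_s)⁴ = (16.0)²(0.09489)⁴ = 0.02076.
F_p/F_s = (L_p/L_s)/(d_p/d_s)² = 0.02076/(11.0)² = 1.715×10^-4.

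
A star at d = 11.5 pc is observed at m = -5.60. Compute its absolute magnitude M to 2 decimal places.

-5.90

M = m − 5 log₁₀(d/10 pc) = -5.60 − 5 log₁₀(11.5/10)
  = -5.60 − 5 × 0.061 = -5.60 − 0.30 = -5.90.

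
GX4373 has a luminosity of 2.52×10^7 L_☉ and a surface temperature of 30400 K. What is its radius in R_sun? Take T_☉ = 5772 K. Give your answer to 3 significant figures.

181 R_sun

R/R_☉ = √(L/L_☉) / (T/T_☉)² = √(2.52×10^7) / (5.267)²
       = 5020 / 27.74 = 181.0.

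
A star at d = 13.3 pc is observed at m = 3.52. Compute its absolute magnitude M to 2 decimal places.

M = m − 5 log₁₀(d/10 pc) = 3.52 − 5 log₁₀(13.3/10)
  = 3.52 − 5 × 0.124 = 3.52 − 0.62 = 2.90.

2.90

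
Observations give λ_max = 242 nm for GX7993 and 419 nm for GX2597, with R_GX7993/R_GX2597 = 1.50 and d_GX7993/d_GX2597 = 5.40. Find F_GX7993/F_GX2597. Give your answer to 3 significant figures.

Wien's law: T_GX7993/T_GX2597 = λ_GX2597/λ_GX7993 = 419/242 = 1.731.
L_GX7993/L_GX2597 = (R_GX7993/R_GX2597)²(T_GX7993/T_GX2597)⁴ = (1.50)²(1.731)⁴ = 20.22.
F_GX7993/F_GX2597 = (L_GX7993/L_GX2597)/(d_GX7993/d_GX2597)² = 20.22/(5.40)² = 0.6934.

0.693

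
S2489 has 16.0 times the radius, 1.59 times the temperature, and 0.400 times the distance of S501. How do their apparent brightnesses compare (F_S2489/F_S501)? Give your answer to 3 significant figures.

1.02×10^4

L_S2489/L_S501 = (R_S2489/R_S501)²(T_S2489/T_S501)⁴ = (16.0)² × (1.59)⁴ = 1636.
F_S2489/F_S501 = (L_S2489/L_S501)/(d_S2489/d_S501)² = 1636 / (0.400)² = 1.023×10^4.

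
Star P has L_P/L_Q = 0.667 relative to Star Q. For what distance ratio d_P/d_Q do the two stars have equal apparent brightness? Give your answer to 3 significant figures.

Equal flux requires L_P/d_P² = L_Q/d_Q², so d_P/d_Q = √(L_P/L_Q)
= √(0.667) = 0.8167.

0.817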